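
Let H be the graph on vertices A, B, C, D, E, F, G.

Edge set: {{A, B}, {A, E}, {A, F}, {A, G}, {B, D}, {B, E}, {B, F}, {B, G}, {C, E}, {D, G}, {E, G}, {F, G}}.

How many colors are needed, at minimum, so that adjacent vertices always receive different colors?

4

A, B, F, G are mutually adjacent (a clique of size 4), so at least 4 colors are needed.
4 colors suffice: color 1 → {C, G}; color 2 → {B}; color 3 → {A, D}; color 4 → {E, F}. Every edge joins two different colors.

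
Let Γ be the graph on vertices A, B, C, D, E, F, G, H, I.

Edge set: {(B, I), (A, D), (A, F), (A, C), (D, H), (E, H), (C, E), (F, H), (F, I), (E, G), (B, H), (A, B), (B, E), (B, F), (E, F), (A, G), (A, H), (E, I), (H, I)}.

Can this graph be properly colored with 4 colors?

No

B, E, F, H, I are pairwise adjacent (a clique of size 5), so at least 5 colors are needed.
So 4 colors are not enough.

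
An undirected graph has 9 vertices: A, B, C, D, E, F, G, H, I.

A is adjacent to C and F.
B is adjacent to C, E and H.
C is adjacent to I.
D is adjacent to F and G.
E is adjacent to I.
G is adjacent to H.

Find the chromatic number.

3

The cycle D-F-A-C-B-H-G-D has odd length 7, so it cannot be 2-colored; at least 3 colors are needed.
3 colors suffice: color 1 → {C, E, F, G}; color 2 → {A, B, D, I}; color 3 → {H}. No two adjacent vertices share a color.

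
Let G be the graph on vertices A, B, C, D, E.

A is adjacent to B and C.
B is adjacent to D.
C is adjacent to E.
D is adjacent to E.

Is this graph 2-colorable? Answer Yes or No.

No

The cycle B-A-C-E-D-B has odd length 5, so it cannot be 2-colored; at least 3 colors are needed.
So 2 colors are not enough.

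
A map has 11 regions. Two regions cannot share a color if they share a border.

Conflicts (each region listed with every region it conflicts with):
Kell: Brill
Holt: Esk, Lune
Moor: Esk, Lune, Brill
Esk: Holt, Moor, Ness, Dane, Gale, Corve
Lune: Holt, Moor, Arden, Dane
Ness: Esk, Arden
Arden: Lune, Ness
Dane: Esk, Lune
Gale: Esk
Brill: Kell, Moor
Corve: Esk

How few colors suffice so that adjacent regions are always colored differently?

The cycle Arden-Lune-Moor-Esk-Ness-Arden has odd length 5, so it cannot be 2-colored; at least 3 colors are needed.
One proper 3-coloring: Kell=2, Holt=2, Moor=2, Esk=1, Lune=1, Ness=2, Arden=3, Dane=2, Gale=2, Brill=1, Corve=2. No two conflicting regions share a color.

3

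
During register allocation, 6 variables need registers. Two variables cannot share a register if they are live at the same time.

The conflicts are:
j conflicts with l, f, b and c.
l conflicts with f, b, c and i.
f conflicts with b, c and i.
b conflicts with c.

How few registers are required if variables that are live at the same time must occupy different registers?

j, l, f, b, c pairwise conflict, so at least 5 registers are needed.
5 registers suffice: register 1 → {f}; register 2 → {l}; register 3 → {j, i}; register 4 → {b}; register 5 → {c}. No two conflicting variables share a register.

5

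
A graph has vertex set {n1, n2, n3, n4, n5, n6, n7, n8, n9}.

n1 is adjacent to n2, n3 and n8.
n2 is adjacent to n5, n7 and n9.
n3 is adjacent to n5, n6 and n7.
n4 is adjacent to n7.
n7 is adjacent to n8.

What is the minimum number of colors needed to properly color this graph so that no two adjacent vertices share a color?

n1 and n2 are adjacent, so at least 2 colors are needed.
2 colors suffice: color 1 → {n2, n3, n4, n8}; color 2 → {n1, n5, n6, n7, n9}. No two adjacent vertices share a color.

2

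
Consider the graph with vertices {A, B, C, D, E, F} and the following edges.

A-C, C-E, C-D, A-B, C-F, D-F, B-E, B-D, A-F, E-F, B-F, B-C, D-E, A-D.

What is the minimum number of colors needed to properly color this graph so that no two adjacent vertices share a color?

5

A, B, C, D, F are mutually adjacent (a clique of size 5), so at least 5 colors are needed.
5 colors suffice: color 1 → {D}; color 2 → {B}; color 3 → {F}; color 4 → {C}; color 5 → {A, E}. No two adjacent vertices share a color.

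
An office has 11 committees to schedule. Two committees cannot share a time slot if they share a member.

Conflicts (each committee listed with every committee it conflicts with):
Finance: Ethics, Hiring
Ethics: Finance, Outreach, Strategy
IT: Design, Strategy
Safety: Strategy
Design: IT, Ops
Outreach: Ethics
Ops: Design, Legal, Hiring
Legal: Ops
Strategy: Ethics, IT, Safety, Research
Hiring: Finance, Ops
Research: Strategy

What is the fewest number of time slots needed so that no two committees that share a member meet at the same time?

The cycle Hiring-Finance-Ethics-Strategy-IT-Design-Ops-Hiring has odd length 7, so it cannot be 2-colored; at least 3 time slots are needed.
3 time slots suffice: time slot 1 → {Finance, Outreach, Ops, Strategy}; time slot 2 → {Ethics, IT, Safety, Legal, Hiring, Research}; time slot 3 → {Design}. No two conflicting committees share a time slot.

3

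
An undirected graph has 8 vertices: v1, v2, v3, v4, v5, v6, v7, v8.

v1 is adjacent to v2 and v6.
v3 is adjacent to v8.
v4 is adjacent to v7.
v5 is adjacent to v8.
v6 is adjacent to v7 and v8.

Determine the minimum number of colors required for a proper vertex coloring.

2

v1 and v6 are adjacent, so at least 2 colors are needed.
2 colors suffice: v1=2, v2=1, v3=1, v4=1, v5=1, v6=1, v7=2, v8=2. Each edge has distinct colors on its endpoints.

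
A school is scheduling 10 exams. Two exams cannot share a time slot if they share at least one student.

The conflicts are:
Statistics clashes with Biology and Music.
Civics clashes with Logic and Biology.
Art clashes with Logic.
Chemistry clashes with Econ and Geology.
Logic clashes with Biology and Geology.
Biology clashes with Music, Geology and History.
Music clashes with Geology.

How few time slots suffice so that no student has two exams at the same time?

Civics, Logic, Biology are mutually in conflict, so at least 3 time slots are needed.
3 time slots suffice: time slot 1 → {Art, Chemistry, Biology}; time slot 2 → {Econ, Logic, Music, History}; time slot 3 → {Statistics, Civics, Geology}. Each listed conflict is separated.

3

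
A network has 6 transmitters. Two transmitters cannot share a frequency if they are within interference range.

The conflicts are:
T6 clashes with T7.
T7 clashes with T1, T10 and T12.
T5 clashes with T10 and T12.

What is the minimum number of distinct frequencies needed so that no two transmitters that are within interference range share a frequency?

T6 and T7 conflict, so at least 2 frequencies are needed.
Using 2 frequencies: T6=2, T7=1, T5=1, T1=2, T10=2, T12=2. No two conflicting transmitters share a frequency.

2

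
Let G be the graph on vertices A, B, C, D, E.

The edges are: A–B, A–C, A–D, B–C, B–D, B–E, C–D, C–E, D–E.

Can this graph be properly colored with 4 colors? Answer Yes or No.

The chromatic number is 4. A, B, C, D form a clique, so at least 4 colors are needed.
One proper 4-coloring: A=4, B=1, C=2, D=3, E=4.
That is already a proper 4-coloring.

Yes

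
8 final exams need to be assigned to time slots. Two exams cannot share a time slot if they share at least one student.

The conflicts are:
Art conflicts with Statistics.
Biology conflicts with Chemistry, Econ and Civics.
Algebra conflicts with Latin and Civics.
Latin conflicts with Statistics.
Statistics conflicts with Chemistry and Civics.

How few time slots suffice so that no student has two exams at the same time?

2

Biology and Civics conflict, so at least 2 time slots are needed.
2 time slots suffice: time slot 1 → {Biology, Algebra, Statistics}; time slot 2 → {Art, Latin, Chemistry, Econ, Civics}. No two conflicting exams share a time slot.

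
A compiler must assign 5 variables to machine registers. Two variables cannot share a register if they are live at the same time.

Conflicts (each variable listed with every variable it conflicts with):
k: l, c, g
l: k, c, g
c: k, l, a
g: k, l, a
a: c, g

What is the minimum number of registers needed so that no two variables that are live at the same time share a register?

3

k, l, g are mutually in conflict, so at least 3 registers are needed.
3 registers suffice: k=3, l=2, c=1, g=1, a=2. Each listed conflict is separated.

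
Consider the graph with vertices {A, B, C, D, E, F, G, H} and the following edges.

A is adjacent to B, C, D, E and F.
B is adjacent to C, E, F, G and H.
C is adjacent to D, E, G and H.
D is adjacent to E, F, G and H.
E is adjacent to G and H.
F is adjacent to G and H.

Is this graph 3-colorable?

B, C, E, H are pairwise adjacent (a clique of size 4), so at least 4 colors are needed.
So 3 colors are not enough.

No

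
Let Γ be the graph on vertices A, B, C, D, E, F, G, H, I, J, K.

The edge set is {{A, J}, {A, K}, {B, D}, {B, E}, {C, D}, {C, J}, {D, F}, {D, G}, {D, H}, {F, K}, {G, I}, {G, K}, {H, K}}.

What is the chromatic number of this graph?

A and J are adjacent, so at least 2 colors are needed.
2 colors suffice: A=blue, B=blue, C=blue, D=red, E=red, F=blue, G=blue, H=blue, I=red, J=red, K=red. Each edge has distinct colors on its endpoints.

2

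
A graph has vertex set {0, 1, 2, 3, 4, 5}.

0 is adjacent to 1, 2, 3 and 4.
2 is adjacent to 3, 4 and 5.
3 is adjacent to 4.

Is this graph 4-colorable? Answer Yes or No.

The chromatic number is 4. 0, 2, 3, 4 are pairwise adjacent (a clique of size 4), so at least 4 colors are needed.
4 colors suffice: color red → {0, 5}; color blue → {1, 2}; color green → {4}; color yellow → {3}.
That is already a proper 4-coloring.

Yes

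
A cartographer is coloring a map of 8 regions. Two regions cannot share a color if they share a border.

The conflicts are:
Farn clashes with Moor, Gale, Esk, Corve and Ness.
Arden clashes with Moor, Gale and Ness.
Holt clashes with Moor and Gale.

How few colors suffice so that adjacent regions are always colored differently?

2

Holt and Moor conflict, so at least 2 colors are needed.
2 colors suffice: color 1 → {Farn, Arden, Holt}; color 2 → {Moor, Gale, Esk, Corve, Ness}. Each listed conflict is separated.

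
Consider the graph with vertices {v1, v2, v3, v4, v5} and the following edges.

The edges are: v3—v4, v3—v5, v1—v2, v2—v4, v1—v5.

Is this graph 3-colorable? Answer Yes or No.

The chromatic number is 3. The cycle v1-v2-v4-v3-v5-v1 has odd length 5, so it cannot be 2-colored; at least 3 colors are needed.
3 colors suffice: color 1 → {v1, v4}; color 2 → {v2, v5}; color 3 → {v3}.
That is already a proper 3-coloring.

Yes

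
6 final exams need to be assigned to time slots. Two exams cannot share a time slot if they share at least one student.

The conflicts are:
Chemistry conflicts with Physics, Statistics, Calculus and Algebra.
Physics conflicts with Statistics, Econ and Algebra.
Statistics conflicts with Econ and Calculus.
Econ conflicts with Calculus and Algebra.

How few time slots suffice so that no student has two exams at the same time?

3

Chemistry, Statistics, Calculus pairwise conflict, so at least 3 time slots are needed.
A valid assignment using 3 time slots: Chemistry=3, Physics=2, Statistics=1, Econ=3, Calculus=2, Algebra=1. No two conflicting exams share a time slot.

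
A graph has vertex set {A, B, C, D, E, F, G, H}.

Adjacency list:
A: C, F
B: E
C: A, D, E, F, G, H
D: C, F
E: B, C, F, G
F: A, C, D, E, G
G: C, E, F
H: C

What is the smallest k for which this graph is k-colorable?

4

C, E, F, G are pairwise adjacent (a clique of size 4), so at least 4 colors are needed.
One proper 4-coloring: A=3, B=1, C=1, D=3, E=3, F=2, G=4, H=2. Each edge has distinct colors on its endpoints.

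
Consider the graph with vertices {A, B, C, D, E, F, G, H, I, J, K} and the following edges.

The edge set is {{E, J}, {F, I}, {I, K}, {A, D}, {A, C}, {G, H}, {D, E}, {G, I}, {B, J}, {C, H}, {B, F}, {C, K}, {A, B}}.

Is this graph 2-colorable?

No

The cycle D-A-B-J-E-D has odd length 5, so it cannot be 2-colored; at least 3 colors are needed.
So 2 colors are not enough.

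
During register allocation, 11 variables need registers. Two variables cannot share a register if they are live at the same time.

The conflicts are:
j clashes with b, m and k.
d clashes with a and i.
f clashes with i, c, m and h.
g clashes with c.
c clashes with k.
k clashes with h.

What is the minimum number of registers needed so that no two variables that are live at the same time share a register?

The cycle f-m-j-k-c-f has odd length 5, so it cannot be 2-colored; at least 3 registers are needed.
3 registers suffice: register 1 → {d, f, g, b, k}; register 2 → {j, a, i, c, h}; register 3 → {m}. Each listed conflict is separated.

3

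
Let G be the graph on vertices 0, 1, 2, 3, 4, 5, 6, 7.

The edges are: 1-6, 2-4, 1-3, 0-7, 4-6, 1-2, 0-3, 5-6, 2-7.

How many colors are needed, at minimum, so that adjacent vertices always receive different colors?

The cycle 7-2-1-3-0-7 has odd length 5, so it cannot be 2-colored; at least 3 colors are needed.
3 colors suffice: color red → {1, 4, 5, 7}; color blue → {2, 3, 6}; color green → {0}. Each edge has distinct colors on its endpoints.

3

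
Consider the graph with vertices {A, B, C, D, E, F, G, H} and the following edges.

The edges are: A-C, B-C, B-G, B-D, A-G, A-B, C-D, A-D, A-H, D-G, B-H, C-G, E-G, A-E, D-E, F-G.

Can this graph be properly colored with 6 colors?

The chromatic number is 5. A, B, C, D, G are mutually adjacent (a clique of size 5), so at least 5 colors are needed.
One proper 5-coloring: A=red, B=yellow, C=purple, D=green, E=yellow, F=red, G=blue, H=blue.
Since 6 ≥ 5, a proper 6-coloring certainly exists.

Yes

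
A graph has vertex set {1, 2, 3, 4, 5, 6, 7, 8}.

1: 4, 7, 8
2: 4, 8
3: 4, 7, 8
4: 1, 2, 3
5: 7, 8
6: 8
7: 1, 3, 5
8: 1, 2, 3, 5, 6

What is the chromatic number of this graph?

3 and 4 are adjacent, so at least 2 colors are needed.
A valid assignment using 2 colors: 1=b, 2=b, 3=b, 4=a, 5=b, 6=b, 7=a, 8=a. Each edge has distinct colors on its endpoints.

2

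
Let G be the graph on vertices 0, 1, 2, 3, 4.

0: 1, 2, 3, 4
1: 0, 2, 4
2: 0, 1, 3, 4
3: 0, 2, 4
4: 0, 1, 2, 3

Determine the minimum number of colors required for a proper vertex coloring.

4

0, 2, 3, 4 form a clique, so at least 4 colors are needed.
4 colors suffice: color red → {2}; color blue → {4}; color green → {0}; color yellow → {1, 3}. No two adjacent vertices share a color.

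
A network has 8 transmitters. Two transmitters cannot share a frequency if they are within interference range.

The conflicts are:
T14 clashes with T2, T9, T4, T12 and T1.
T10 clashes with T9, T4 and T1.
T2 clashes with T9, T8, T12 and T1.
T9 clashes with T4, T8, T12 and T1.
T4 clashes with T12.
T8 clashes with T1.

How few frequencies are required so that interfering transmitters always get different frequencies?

T14, T2, T9, T12 all conflict with each other, so at least 4 frequencies are needed.
A valid assignment using 4 frequencies: T14=2, T10=2, T2=3, T9=1, T4=3, T8=2, T12=4, T1=4. Every pair that conflicts lands in different frequencies.

4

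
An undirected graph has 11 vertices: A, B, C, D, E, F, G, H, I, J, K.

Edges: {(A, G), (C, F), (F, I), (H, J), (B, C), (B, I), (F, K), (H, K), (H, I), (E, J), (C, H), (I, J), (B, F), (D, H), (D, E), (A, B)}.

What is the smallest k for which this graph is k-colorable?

3

H, I, J are mutually adjacent, so at least 3 colors are needed.
3 colors suffice: color red → {A, E, F, H}; color blue → {C, D, G, I, K}; color green → {B, J}. Each edge has distinct colors on its endpoints.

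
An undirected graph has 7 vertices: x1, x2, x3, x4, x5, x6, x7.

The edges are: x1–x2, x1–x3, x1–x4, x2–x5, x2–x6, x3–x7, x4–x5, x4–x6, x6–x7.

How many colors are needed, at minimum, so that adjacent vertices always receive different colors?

The cycle x2-x6-x7-x3-x1-x2 has odd length 5, so it cannot be 2-colored; at least 3 colors are needed.
3 colors suffice: x1=2, x2=1, x3=3, x4=1, x5=2, x6=2, x7=1. Each edge has distinct colors on its endpoints.

3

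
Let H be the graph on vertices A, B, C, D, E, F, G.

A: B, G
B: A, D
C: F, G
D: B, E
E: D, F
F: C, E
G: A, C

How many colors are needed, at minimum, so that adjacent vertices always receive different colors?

3

The cycle A-B-D-E-F-C-G-A has odd length 7, so it cannot be 2-colored; at least 3 colors are needed.
A valid assignment using 3 colors: A=1, B=3, C=1, D=2, E=1, F=2, G=2. No two adjacent vertices share a color.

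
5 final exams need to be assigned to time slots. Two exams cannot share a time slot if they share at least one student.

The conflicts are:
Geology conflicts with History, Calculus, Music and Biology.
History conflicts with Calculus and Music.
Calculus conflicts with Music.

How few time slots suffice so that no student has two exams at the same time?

Geology, History, Calculus, Music pairwise conflict, so at least 4 time slots are needed.
4 time slots suffice: time slot 1 → {Geology}; time slot 2 → {Music, Biology}; time slot 3 → {Calculus}; time slot 4 → {History}. Every pair that conflicts lands in different time slots.

4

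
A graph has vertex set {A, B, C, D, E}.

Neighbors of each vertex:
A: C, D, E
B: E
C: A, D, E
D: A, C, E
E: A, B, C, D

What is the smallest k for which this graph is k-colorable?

4

A, C, D, E are mutually adjacent (a clique of size 4), so at least 4 colors are needed.
4 colors suffice: A=green, B=blue, C=yellow, D=blue, E=red. Each edge has distinct colors on its endpoints.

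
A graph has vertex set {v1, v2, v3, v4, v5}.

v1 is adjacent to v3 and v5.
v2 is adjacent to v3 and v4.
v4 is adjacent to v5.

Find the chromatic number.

The cycle v1-v5-v4-v2-v3-v1 has odd length 5, so it cannot be 2-colored; at least 3 colors are needed.
3 colors suffice: color 1 → {v3, v4}; color 2 → {v2, v5}; color 3 → {v1}. Every edge joins two different colors.

3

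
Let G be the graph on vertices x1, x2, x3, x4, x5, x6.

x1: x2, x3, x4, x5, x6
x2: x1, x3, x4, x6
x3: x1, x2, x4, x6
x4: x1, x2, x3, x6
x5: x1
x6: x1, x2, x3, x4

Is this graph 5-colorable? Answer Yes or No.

The chromatic number is 5. x1, x2, x3, x4, x6 form a clique, so at least 5 colors are needed.
One proper 5-coloring: x1=1, x2=4, x3=3, x4=5, x5=2, x6=2.
That is already a proper 5-coloring.

Yes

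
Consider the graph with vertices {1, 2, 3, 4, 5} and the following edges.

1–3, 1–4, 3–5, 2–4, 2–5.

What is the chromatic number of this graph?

The cycle 4-2-5-3-1-4 has odd length 5, so it cannot be 2-colored; at least 3 colors are needed.
3 colors suffice: 1=red, 2=blue, 3=blue, 4=green, 5=red. No two adjacent vertices share a color.

3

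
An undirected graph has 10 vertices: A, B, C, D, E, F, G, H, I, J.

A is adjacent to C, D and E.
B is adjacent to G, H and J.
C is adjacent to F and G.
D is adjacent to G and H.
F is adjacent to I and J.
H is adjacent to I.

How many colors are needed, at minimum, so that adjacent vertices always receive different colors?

The cycle C-G-B-J-F-C has odd length 5, so it cannot be 2-colored; at least 3 colors are needed.
A valid assignment using 3 colors: A=red, B=red, C=blue, D=blue, E=blue, F=red, G=green, H=green, I=blue, J=blue. Each edge has distinct colors on its endpoints.

3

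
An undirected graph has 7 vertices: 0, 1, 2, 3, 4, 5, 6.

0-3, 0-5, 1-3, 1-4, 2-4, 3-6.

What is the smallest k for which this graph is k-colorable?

2

1 and 3 are adjacent, so at least 2 colors are needed.
2 colors suffice: color a → {3, 4, 5}; color b → {0, 1, 2, 6}. Each edge has distinct colors on its endpoints.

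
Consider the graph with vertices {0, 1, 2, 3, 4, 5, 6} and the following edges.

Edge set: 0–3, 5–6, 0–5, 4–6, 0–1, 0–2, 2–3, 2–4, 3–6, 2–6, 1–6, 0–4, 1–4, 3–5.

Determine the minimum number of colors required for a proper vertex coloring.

3

0, 3, 5 form a triangle, so at least 3 colors are needed.
3 colors suffice: color a → {0, 6}; color b → {3, 4}; color c → {1, 2, 5}. No two adjacent vertices share a color.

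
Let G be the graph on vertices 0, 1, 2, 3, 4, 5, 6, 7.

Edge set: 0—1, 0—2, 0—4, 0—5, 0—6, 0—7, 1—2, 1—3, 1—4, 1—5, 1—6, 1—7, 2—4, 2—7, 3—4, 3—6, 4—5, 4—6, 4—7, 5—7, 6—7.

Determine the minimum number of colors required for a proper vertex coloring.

5

0, 1, 4, 5, 7 are pairwise adjacent (a clique of size 5), so at least 5 colors are needed.
5 colors suffice: 0=d, 1=a, 2=e, 3=c, 4=b, 5=e, 6=e, 7=c. Each edge has distinct colors on its endpoints.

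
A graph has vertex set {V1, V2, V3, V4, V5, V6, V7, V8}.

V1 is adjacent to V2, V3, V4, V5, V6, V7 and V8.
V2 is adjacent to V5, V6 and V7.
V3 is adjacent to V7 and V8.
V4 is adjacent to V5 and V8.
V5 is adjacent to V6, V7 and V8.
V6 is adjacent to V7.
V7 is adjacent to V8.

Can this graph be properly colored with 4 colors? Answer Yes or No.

No

V1, V2, V5, V6, V7 are mutually adjacent (a clique of size 5), so at least 5 colors are needed.
So 4 colors are not enough.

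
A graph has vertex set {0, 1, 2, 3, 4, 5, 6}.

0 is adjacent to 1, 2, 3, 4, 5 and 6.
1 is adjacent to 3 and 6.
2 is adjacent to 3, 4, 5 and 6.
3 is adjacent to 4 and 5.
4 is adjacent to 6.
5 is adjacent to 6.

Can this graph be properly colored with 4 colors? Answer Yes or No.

Yes

The chromatic number is 4. 0, 2, 4, 6 form a clique, so at least 4 colors are needed.
A valid assignment using 4 colors: 0=red, 1=green, 2=green, 3=blue, 4=yellow, 5=yellow, 6=blue.
That is already a proper 4-coloring.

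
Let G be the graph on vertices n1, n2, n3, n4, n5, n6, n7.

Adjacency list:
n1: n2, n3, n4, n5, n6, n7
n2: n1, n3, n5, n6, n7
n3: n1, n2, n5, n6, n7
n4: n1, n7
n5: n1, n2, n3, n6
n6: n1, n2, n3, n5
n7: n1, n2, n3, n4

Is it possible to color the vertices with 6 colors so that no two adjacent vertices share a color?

The chromatic number is 5. n1, n2, n3, n5, n6 are mutually adjacent (a clique of size 5), so at least 5 colors are needed.
A valid assignment using 5 colors: n1=R, n2=G, n3=B, n4=B, n5=Y, n6=P, n7=Y.
Since 6 ≥ 5, a proper 6-coloring certainly exists.

Yes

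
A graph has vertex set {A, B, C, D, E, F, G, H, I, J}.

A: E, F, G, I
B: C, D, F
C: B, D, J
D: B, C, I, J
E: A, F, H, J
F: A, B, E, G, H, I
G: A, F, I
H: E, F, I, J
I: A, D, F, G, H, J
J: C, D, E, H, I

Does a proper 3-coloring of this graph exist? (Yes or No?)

No

A, F, G, I form a clique, so at least 4 colors are needed.
So 3 colors are not enough.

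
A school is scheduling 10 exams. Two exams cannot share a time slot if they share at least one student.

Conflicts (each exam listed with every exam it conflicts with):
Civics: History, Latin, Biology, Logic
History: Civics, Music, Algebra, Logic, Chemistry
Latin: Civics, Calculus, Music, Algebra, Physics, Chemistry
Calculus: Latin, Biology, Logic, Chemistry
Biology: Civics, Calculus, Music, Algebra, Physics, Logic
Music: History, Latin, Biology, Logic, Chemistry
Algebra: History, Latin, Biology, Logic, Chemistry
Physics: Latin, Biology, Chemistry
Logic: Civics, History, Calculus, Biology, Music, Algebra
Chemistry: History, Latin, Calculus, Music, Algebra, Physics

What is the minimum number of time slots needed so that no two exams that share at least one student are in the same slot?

Latin, Music, Chemistry all conflict with each other, so at least 3 time slots are needed.
A valid assignment using 3 time slots: Civics=3, History=2, Latin=2, Calculus=3, Biology=2, Music=3, Algebra=3, Physics=3, Logic=1, Chemistry=1. Every pair that conflicts lands in different time slots.

3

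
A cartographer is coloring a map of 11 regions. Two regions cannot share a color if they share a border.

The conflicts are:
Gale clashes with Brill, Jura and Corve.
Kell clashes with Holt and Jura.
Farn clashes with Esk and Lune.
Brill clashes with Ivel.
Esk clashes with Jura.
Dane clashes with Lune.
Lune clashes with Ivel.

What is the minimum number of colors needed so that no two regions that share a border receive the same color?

The cycle Farn-Esk-Jura-Gale-Brill-Ivel-Lune-Farn has odd length 7, so it cannot be 2-colored; at least 3 colors are needed.
3 colors suffice: color 1 → {Gale, Kell, Esk, Lune}; color 2 → {Holt, Farn, Brill, Dane, Jura, Corve}; color 3 → {Ivel}. No two conflicting regions share a color.

3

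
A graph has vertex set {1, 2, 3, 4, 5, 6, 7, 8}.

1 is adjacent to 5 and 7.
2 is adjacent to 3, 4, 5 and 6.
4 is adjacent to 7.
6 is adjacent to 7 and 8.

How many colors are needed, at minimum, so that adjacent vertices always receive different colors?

The cycle 1-7-6-2-5-1 has odd length 5, so it cannot be 2-colored; at least 3 colors are needed.
A valid assignment using 3 colors: 1=blue, 2=red, 3=blue, 4=blue, 5=green, 6=blue, 7=red, 8=red. No two adjacent vertices share a color.

3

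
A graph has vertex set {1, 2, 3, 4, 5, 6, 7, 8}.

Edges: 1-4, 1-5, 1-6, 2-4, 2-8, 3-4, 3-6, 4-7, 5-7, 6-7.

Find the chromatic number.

2 and 8 are adjacent, so at least 2 colors are needed.
2 colors suffice: color red → {4, 5, 6, 8}; color blue → {1, 2, 3, 7}. No two adjacent vertices share a color.

2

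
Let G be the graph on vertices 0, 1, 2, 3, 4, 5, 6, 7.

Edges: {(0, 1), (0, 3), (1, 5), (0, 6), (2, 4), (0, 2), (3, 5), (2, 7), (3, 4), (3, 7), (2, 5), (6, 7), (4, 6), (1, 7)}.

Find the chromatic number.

0 and 1 are adjacent, so at least 2 colors are needed.
One proper 2-coloring: 0=red, 1=blue, 2=blue, 3=blue, 4=red, 5=red, 6=blue, 7=red. Each edge has distinct colors on its endpoints.

2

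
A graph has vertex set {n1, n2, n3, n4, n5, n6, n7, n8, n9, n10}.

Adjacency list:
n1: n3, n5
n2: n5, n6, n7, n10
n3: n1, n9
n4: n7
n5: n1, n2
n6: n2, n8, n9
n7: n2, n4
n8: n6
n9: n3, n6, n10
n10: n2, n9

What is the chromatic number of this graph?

n6 and n8 are adjacent, so at least 2 colors are needed.
2 colors suffice: n1=R, n2=R, n3=B, n4=R, n5=B, n6=B, n7=B, n8=R, n9=R, n10=B. Every edge joins two different colors.

2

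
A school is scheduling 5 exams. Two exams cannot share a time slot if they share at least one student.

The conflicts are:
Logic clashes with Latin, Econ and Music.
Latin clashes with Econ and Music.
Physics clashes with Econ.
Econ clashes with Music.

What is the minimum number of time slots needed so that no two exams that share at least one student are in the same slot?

4

Logic, Latin, Econ, Music all conflict with each other, so at least 4 time slots are needed.
4 time slots suffice: Logic=3, Latin=2, Physics=2, Econ=1, Music=4. Each listed conflict is separated.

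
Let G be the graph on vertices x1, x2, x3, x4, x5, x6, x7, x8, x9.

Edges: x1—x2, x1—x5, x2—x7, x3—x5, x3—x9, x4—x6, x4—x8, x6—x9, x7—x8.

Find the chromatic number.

The cycle x3-x9-x6-x4-x8-x7-x2-x1-x5-x3 has odd length 9, so it cannot be 2-colored; at least 3 colors are needed.
3 colors suffice: color 1 → {x2, x5, x8, x9}; color 2 → {x1, x3, x6, x7}; color 3 → {x4}. Every edge joins two different colors.

3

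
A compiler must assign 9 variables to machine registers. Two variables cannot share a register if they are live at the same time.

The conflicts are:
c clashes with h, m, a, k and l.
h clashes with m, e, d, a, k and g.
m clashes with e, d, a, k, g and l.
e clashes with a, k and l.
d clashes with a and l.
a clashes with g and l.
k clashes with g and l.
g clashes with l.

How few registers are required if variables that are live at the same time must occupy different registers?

4

h, m, d, a are mutually in conflict, so at least 4 registers are needed.
4 registers suffice: c=4, h=2, m=1, e=4, d=4, a=3, k=3, g=4, l=2. Every pair that conflicts lands in different registers.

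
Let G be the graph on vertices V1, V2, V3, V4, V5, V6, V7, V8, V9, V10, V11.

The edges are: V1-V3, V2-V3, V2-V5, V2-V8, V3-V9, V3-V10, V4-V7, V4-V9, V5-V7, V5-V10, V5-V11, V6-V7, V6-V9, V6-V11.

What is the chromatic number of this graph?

V3 and V10 are adjacent, so at least 2 colors are needed.
2 colors suffice: color 1 → {V3, V4, V5, V6, V8}; color 2 → {V1, V2, V7, V9, V10, V11}. No two adjacent vertices share a color.

2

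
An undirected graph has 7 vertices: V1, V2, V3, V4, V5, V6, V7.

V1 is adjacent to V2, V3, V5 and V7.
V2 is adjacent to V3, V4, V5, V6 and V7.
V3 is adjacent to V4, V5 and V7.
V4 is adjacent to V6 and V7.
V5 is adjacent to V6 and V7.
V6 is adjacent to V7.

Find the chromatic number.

V1, V2, V3, V5, V7 are pairwise adjacent (a clique of size 5), so at least 5 colors are needed.
One proper 5-coloring: V1=P, V2=B, V3=G, V4=Y, V5=Y, V6=G, V7=R. Each edge has distinct colors on its endpoints.

5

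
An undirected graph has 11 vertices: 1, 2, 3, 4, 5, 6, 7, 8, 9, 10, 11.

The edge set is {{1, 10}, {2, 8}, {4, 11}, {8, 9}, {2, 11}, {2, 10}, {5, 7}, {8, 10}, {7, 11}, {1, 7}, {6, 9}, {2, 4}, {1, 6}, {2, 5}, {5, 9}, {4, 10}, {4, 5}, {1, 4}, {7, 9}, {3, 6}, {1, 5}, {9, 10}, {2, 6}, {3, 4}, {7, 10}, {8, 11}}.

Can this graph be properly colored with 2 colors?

8, 9, 10 are mutually adjacent, so at least 3 colors are needed.
So 2 colors are not enough.

No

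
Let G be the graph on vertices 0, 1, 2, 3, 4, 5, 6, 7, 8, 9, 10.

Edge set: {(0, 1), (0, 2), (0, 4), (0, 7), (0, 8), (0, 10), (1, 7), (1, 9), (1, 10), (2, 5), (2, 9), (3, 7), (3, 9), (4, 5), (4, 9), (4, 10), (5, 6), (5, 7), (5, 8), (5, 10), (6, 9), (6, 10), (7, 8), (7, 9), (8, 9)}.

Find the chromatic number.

0, 1, 10 are pairwise adjacent, so at least 3 colors are needed.
A valid assignment using 3 colors: 0=a, 1=c, 2=b, 3=c, 4=c, 5=a, 6=c, 7=b, 8=c, 9=a, 10=b. Every edge joins two different colors.

3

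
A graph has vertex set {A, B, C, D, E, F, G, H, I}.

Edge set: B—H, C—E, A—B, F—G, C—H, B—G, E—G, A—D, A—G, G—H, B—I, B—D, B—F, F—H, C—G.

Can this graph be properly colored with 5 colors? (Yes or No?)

The chromatic number is 4. B, F, G, H are mutually adjacent (a clique of size 4), so at least 4 colors are needed.
One proper 4-coloring: A=3, B=1, C=1, D=2, E=3, F=4, G=2, H=3, I=2.
Since 5 ≥ 4, a proper 5-coloring certainly exists.

Yes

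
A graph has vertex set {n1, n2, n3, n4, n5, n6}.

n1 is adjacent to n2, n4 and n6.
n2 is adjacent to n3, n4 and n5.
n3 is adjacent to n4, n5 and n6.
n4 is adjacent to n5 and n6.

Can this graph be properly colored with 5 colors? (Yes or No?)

Yes

The chromatic number is 4. n2, n3, n4, n5 are mutually adjacent (a clique of size 4), so at least 4 colors are needed.
4 colors suffice: color 1 → {n4}; color 2 → {n2, n6}; color 3 → {n1, n3}; color 4 → {n5}.
Since 5 ≥ 4, a proper 5-coloring certainly exists.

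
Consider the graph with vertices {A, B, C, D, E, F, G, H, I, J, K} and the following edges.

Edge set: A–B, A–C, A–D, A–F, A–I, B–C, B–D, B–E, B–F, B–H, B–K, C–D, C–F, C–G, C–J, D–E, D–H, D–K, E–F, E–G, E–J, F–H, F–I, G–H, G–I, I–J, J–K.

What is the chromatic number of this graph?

A, B, C, F are mutually adjacent (a clique of size 4), so at least 4 colors are needed.
4 colors suffice: color 1 → {B, G, J}; color 2 → {D, F}; color 3 → {C, E, H, I, K}; color 4 → {A}. Every edge joins two different colors.

4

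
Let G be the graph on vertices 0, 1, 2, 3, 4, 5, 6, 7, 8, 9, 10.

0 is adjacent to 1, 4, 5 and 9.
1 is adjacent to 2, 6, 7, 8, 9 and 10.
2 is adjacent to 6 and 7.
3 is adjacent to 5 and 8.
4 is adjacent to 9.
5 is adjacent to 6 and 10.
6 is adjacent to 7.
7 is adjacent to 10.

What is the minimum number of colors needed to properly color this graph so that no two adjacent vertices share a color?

4

1, 2, 6, 7 form a clique, so at least 4 colors are needed.
4 colors suffice: color red → {1, 4, 5}; color blue → {0, 3, 7}; color green → {6, 8, 9, 10}; color yellow → {2}. Each edge has distinct colors on its endpoints.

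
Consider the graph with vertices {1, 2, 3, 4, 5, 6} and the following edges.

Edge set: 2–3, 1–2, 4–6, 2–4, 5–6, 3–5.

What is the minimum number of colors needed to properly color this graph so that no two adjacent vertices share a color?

3

The cycle 3-2-4-6-5-3 has odd length 5, so it cannot be 2-colored; at least 3 colors are needed.
3 colors suffice: 1=b, 2=a, 3=b, 4=b, 5=a, 6=c. Every edge joins two different colors.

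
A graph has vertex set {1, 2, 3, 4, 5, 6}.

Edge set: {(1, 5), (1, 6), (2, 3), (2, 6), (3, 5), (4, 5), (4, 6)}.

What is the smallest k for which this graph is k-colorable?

The cycle 2-6-4-5-3-2 has odd length 5, so it cannot be 2-colored; at least 3 colors are needed.
3 colors suffice: 1=blue, 2=blue, 3=green, 4=blue, 5=red, 6=red. No two adjacent vertices share a color.

3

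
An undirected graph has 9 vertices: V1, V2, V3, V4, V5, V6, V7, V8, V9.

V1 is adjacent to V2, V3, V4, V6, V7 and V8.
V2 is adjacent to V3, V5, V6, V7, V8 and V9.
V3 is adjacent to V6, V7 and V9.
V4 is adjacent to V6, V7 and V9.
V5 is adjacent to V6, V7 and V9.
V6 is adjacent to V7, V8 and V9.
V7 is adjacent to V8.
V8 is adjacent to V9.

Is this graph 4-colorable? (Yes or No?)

No

V1, V2, V6, V7, V8 are pairwise adjacent (a clique of size 5), so at least 5 colors are needed.
So 4 colors are not enough.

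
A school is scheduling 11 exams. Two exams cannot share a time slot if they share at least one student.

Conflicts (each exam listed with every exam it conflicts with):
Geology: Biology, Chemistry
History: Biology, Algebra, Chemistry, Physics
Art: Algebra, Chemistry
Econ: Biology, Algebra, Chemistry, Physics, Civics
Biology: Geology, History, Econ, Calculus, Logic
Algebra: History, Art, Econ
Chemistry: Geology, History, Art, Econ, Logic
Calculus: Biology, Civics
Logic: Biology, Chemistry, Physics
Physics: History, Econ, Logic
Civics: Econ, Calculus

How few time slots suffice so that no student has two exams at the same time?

2

History and Physics conflict, so at least 2 time slots are needed.
2 time slots suffice: time slot 1 → {Biology, Algebra, Chemistry, Physics, Civics}; time slot 2 → {Geology, History, Art, Econ, Calculus, Logic}. No two conflicting exams share a time slot.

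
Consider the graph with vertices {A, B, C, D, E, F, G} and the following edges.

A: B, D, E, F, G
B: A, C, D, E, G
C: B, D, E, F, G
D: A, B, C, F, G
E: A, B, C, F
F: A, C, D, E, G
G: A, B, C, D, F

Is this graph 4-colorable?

The chromatic number is 4. B, C, D, G are mutually adjacent (a clique of size 4), so at least 4 colors are needed.
4 colors suffice: color 1 → {B, F}; color 2 → {E, G}; color 3 → {A, C}; color 4 → {D}.
That is already a proper 4-coloring.

Yes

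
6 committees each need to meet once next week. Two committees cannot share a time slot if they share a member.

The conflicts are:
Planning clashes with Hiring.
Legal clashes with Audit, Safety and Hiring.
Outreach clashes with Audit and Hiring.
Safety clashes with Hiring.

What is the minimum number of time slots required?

3

Legal, Safety, Hiring all conflict with each other, so at least 3 time slots are needed.
3 time slots suffice: time slot 1 → {Audit, Hiring}; time slot 2 → {Planning, Legal, Outreach}; time slot 3 → {Safety}. Each listed conflict is separated.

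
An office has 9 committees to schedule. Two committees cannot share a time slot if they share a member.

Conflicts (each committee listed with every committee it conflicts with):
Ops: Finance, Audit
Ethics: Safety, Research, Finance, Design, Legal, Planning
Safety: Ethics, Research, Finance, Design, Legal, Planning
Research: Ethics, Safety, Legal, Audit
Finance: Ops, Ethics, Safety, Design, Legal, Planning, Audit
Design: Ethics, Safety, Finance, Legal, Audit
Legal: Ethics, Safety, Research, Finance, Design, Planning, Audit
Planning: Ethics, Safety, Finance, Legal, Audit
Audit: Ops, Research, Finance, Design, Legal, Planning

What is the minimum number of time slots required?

Ethics, Safety, Finance, Legal, Planning are mutually in conflict, so at least 5 time slots are needed.
A valid assignment using 5 time slots: Ops=2, Ethics=4, Safety=3, Research=1, Finance=1, Design=5, Legal=2, Planning=5, Audit=3. Every pair that conflicts lands in different time slots.

5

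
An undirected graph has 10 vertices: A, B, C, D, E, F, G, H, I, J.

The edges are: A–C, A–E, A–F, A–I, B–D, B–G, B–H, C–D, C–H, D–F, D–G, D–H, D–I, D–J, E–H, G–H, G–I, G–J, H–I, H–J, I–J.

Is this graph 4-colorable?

D, G, H, I, J form a clique, so at least 5 colors are needed.
So 4 colors are not enough.

No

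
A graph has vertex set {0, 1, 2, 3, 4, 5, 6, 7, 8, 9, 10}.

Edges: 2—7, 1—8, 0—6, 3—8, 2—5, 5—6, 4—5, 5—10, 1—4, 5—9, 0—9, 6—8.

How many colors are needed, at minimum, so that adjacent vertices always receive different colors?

The cycle 6-5-4-1-8-6 has odd length 5, so it cannot be 2-colored; at least 3 colors are needed.
3 colors suffice: color a → {0, 5, 7, 8}; color b → {2, 3, 4, 6, 9, 10}; color c → {1}. Each edge has distinct colors on its endpoints.

3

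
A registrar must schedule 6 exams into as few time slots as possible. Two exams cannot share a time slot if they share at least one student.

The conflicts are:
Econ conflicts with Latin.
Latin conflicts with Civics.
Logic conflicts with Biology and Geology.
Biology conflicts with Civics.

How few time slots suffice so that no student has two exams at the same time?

Biology and Civics conflict, so at least 2 time slots are needed.
2 time slots suffice: time slot 1 → {Econ, Logic, Civics}; time slot 2 → {Latin, Biology, Geology}. Every pair that conflicts lands in different time slots.

2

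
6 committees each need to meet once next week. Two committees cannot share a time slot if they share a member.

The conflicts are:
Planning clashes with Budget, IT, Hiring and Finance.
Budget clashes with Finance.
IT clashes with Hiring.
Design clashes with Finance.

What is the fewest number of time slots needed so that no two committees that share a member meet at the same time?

Planning, Budget, Finance all conflict with each other, so at least 3 time slots are needed.
3 time slots suffice: time slot 1 → {Planning, Design}; time slot 2 → {IT, Finance}; time slot 3 → {Budget, Hiring}. No two conflicting committees share a time slot.

3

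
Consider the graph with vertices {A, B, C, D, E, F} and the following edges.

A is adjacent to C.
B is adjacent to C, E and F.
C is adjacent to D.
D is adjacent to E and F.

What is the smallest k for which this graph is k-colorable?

2

B and F are adjacent, so at least 2 colors are needed.
2 colors suffice: color red → {A, B, D}; color blue → {C, E, F}. No two adjacent vertices share a color.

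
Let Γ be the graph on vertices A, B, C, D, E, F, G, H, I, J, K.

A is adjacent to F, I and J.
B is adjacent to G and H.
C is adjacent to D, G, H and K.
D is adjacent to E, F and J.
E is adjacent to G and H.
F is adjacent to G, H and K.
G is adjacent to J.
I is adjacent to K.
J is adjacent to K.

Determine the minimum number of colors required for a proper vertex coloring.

2

D and J are adjacent, so at least 2 colors are needed.
A valid assignment using 2 colors: A=red, B=blue, C=blue, D=red, E=blue, F=blue, G=red, H=red, I=blue, J=blue, K=red. No two adjacent vertices share a color.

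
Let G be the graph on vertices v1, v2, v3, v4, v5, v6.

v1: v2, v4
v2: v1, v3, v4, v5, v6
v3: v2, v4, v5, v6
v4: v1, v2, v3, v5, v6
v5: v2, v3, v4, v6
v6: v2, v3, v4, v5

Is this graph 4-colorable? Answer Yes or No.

No

v2, v3, v4, v5, v6 are pairwise adjacent (a clique of size 5), so at least 5 colors are needed.
So 4 colors are not enough.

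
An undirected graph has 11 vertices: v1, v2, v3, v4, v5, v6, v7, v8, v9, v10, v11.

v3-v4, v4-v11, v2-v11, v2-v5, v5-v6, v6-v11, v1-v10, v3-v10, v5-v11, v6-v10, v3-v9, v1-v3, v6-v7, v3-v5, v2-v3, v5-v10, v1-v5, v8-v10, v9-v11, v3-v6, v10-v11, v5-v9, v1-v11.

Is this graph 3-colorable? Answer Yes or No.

v1, v5, v10, v11 are pairwise adjacent (a clique of size 4), so at least 4 colors are needed.
So 3 colors are not enough.

No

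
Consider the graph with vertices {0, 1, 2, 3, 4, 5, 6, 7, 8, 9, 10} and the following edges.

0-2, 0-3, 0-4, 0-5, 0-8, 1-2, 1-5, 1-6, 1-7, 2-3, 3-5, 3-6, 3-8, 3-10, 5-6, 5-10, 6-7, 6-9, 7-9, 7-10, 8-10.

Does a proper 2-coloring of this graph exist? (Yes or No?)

6, 7, 9 form a triangle, so at least 3 colors are needed.
So 2 colors are not enough.

No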